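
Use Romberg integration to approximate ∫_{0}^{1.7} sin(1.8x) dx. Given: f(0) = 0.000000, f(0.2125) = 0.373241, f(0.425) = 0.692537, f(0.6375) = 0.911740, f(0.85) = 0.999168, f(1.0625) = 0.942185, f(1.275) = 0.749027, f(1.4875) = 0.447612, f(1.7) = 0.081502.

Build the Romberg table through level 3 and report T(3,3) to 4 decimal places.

1.1093

T(0,0) (trapezoid, 1 panel, h=1.7000): 0.069277
T(1,0) (trapezoid, 2 panels, h=0.8500): 0.883931
T(2,0) (trapezoid, 4 panels, h=0.4250): 1.054630
T(3,0) (trapezoid, 8 panels, h=0.2125): 1.095705
T(1,1) = 0.883931 + (0.883931 − 0.069277)/3 = 1.155482
T(2,1) = 1.054630 + (1.054630 − 0.883931)/3 = 1.111530
T(3,1) = 1.095705 + (1.095705 − 1.054630)/3 = 1.109397
T(2,2) = 1.111530 + (1.111530 − 1.155482)/15 = 1.108600
T(3,2) = 1.109397 + (1.109397 − 1.111530)/15 = 1.109255
T(3,3) = 1.109255 + (1.109255 − 1.108600)/63 = 1.109265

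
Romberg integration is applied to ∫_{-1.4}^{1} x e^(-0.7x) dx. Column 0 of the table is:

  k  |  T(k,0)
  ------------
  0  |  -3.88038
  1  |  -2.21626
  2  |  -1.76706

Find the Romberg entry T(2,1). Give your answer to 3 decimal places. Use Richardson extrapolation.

Richardson extrapolation on the trapezoidal column (denominator 4−1=3):
T(2,1) = (4·(-1.76706) − (-2.21626)) / 3 = -1.61733

-1.617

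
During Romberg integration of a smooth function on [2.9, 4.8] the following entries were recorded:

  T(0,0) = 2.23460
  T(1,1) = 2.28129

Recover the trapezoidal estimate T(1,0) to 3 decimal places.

From T(1,1) = (4·T(1,0) − T(0,0))/3, solve for T(1,0):
4·T(1,0) = 3·2.28129 + 2.23460 = 9.07847
T(1,0) = 2.26962

2.270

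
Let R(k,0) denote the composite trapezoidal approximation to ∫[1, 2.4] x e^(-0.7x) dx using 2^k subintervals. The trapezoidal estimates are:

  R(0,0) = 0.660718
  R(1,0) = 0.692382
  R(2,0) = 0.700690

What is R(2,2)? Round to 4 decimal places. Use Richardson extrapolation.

R(1,1) = (4·0.692382 − 0.660718) / 3 = 0.702937
R(2,1) = 0.700690 + (0.700690 − 0.692382)/3 = 0.703459
R(2,2) = (16·0.703459 − 0.702937) / 15 = 0.703494
(Column j=1 coincides with Simpson's rule on the same nodes.)

0.7035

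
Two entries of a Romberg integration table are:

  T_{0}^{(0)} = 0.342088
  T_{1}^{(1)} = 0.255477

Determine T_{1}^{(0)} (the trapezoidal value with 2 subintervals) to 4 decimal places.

0.2771

From T_{1}^{(1)} = (4·T_{1}^{(0)} − T_{0}^{(0)})/3, solve for T_{1}^{(0)}:
4·T_{1}^{(0)} = 3·0.255477 + 0.342088 = 1.108519
T_{1}^{(0)} = 0.277130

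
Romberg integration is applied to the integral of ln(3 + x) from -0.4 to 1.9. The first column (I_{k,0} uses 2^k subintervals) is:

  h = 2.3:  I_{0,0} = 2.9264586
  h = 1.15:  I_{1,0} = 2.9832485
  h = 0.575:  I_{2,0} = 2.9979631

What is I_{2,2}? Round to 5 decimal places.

Richardson extrapolation on the trapezoidal column (denominator 4−1=3):
I_{1,1} = 2.9832485 + (2.9832485 − 2.9264586)/3 = 3.0021785
I_{2,1} = (4·2.9979631 − 2.9832485) / 3 = 3.0028680
I_{2,2} = 3.0028680 + (3.0028680 − 3.0021785)/15 = 3.0029140

3.00291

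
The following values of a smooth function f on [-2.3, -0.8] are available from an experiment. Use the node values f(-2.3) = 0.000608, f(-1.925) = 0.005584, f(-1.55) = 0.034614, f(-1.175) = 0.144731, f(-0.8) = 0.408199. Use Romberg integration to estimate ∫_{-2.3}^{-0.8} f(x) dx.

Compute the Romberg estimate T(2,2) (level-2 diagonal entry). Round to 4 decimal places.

T(0,0) (trapezoid, 1 panel, h=1.5000): 0.306605
T(1,0) (trapezoid, 2 panels, h=0.7500): 0.179263
T(2,0) (trapezoid, 4 panels, h=0.3750): 0.146000
T(1,1) = 0.179263 + (0.179263 − 0.306605)/3 = 0.136816
T(2,1) = 0.146000 + (0.146000 − 0.179263)/3 = 0.134912
T(2,2) = 0.134912 + (0.134912 − 0.136816)/15 = 0.134785

0.1348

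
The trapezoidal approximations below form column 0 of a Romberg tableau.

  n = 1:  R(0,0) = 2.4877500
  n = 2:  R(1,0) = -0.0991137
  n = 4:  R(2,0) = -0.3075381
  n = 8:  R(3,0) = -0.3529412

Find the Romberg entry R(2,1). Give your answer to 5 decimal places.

-0.37701

Richardson extrapolation on the trapezoidal column (denominator 4−1=3):
R(2,1) = -0.3075381 + (-0.3075381 − (-0.0991137))/3 = -0.3770129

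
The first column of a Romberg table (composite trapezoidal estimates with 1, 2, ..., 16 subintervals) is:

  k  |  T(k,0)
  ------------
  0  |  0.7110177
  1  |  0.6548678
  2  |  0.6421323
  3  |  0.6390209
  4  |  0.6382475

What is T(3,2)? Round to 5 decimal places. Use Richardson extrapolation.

Richardson extrapolation on the trapezoidal column (denominator 4−1=3):
T(2,1) = 0.6421323 + (0.6421323 − 0.6548678)/3 = 0.6378871
T(3,1) = 0.6390209 + (0.6390209 − 0.6421323)/3 = 0.6379838
T(3,2) = (16·0.6379838 − 0.6378871) / 15 = 0.6379902

0.63799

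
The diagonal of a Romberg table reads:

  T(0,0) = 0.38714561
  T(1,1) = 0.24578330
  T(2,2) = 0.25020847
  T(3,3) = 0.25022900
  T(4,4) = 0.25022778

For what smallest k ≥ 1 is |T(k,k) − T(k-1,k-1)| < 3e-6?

k = 4

|T(1,1) − T(0,0)| = 0.14136231 ≥ 3e-6
|T(2,2) − T(1,1)| = 0.00442517 ≥ 3e-6
|T(3,3) − T(2,2)| = 0.00002053 ≥ 3e-6
|T(4,4) − T(3,3)| = 0.00000122 < 3e-6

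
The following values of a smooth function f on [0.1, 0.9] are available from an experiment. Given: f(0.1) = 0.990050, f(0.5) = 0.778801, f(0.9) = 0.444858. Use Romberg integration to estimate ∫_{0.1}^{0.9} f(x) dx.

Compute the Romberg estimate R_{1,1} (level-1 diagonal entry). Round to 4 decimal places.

0.6067

R_{0,0} (trapezoid, 1 panel, h=0.8000): 0.573963
R_{1,0} (trapezoid, 2 panels, h=0.4000): 0.598502
R_{1,1} = 0.598502 + (0.598502 − 0.573963)/3 = 0.606682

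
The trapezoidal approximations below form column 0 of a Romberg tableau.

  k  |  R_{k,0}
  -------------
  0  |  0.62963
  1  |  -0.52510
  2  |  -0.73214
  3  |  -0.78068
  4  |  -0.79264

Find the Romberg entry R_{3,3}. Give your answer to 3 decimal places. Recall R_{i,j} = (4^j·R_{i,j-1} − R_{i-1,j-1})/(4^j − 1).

-0.797

Richardson extrapolation on the trapezoidal column (denominator 4−1=3):
R_{1,1} = -0.52510 + (-0.52510 − 0.62963)/3 = -0.91001
R_{2,1} = (4·(-0.73214) − (-0.52510)) / 3 = -0.80115
R_{3,1} = (4·(-0.78068) − (-0.73214)) / 3 = -0.79686
R_{2,2} = -0.80115 + (-0.80115 − (-0.91001))/15 = -0.79389
R_{3,2} = -0.79686 + (-0.79686 − (-0.80115))/15 = -0.79657
R_{3,3} = -0.79657 + (-0.79657 − (-0.79389))/63 = -0.79661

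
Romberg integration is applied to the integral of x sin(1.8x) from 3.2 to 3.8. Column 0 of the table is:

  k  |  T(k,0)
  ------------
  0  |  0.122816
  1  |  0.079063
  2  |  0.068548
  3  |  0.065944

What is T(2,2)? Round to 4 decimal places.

T(1,1) = (4·0.079063 − 0.122816) / 3 = 0.064479
T(2,1) = (4·0.068548 − 0.079063) / 3 = 0.065043
T(2,2) = 0.065043 + (0.065043 − 0.064479)/15 = 0.065081

0.0651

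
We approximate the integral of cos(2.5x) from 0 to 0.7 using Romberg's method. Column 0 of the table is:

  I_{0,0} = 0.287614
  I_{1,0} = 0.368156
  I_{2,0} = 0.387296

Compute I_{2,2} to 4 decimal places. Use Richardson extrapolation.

Richardson extrapolation on the trapezoidal column (denominator 4−1=3):
I_{1,1} = (4·0.368156 − 0.287614) / 3 = 0.395003
I_{2,1} = 0.387296 + (0.387296 − 0.368156)/3 = 0.393676
I_{2,2} = 0.393676 + (0.393676 − 0.395003)/15 = 0.393588

0.3936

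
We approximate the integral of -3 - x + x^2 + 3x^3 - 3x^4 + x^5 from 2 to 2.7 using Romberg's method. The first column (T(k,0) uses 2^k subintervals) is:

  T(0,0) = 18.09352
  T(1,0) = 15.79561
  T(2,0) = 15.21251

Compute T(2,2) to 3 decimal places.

15.017

Richardson extrapolation on the trapezoidal column (denominator 4−1=3):
T(1,1) = 15.79561 + (15.79561 − 18.09352)/3 = 15.02964
T(2,1) = 15.21251 + (15.21251 − 15.79561)/3 = 15.01814
T(2,2) = (16·15.01814 − 15.02964) / 15 = 15.01737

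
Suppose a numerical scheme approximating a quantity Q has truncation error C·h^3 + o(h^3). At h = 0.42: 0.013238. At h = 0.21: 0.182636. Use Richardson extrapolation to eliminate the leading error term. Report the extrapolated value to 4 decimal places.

Extrapolated value = (8·A(h/2) − A(h)) / (8 − 1)
= (8·0.182636 − 0.013238) / 7
= 1.447850 / 7 = 0.206836

0.2068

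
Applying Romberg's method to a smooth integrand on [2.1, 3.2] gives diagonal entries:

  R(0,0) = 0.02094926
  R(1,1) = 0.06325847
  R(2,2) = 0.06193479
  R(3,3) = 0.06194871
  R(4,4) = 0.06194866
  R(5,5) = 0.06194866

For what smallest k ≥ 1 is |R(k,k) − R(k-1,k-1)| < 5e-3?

k = 2

|R(1,1) − R(0,0)| = 0.04230921 ≥ 5e-3
|R(2,2) − R(1,1)| = 0.00132368 < 5e-3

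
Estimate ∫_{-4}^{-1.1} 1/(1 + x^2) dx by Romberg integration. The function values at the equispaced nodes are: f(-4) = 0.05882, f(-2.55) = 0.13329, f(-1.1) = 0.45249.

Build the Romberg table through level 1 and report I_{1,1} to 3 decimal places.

0.505

I_{0,0} (trapezoid, 1 panel, h=2.9000): 0.74140
I_{1,0} (trapezoid, 2 panels, h=1.4500): 0.56397
I_{1,1} = 0.56397 + (0.56397 − 0.74140)/3 = 0.50483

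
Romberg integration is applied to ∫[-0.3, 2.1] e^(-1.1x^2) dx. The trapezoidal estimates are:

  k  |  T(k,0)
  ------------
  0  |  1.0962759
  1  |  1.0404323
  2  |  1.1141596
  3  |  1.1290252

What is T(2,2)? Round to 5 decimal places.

1.14653

T(1,1) = (4·1.0404323 − 1.0962759) / 3 = 1.0218178
T(2,1) = (4·1.1141596 − 1.0404323) / 3 = 1.1387354
T(2,2) = 1.1387354 + (1.1387354 − 1.0218178)/15 = 1.1465299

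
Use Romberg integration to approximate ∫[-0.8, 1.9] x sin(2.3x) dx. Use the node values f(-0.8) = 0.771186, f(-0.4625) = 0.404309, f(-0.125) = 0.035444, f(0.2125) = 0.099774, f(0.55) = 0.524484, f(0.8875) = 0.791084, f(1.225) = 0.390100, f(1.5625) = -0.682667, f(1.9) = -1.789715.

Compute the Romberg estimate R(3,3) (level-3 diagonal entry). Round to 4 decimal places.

R(0,0) (trapezoid, 1 panel, h=2.7000): -1.375014
R(1,0) (trapezoid, 2 panels, h=1.3500): 0.020546
R(2,0) (trapezoid, 4 panels, h=0.6750): 0.297515
R(3,0) (trapezoid, 8 panels, h=0.3375): 0.355476
R(1,1) = 0.020546 + (0.020546 − (-1.375014))/3 = 0.485733
R(2,1) = 0.297515 + (0.297515 − 0.020546)/3 = 0.389838
R(3,1) = 0.355476 + (0.355476 − 0.297515)/3 = 0.374796
R(2,2) = 0.389838 + (0.389838 − 0.485733)/15 = 0.383445
R(3,2) = 0.374796 + (0.374796 − 0.389838)/15 = 0.373793
R(3,3) = 0.373793 + (0.373793 − 0.383445)/63 = 0.373640

0.3736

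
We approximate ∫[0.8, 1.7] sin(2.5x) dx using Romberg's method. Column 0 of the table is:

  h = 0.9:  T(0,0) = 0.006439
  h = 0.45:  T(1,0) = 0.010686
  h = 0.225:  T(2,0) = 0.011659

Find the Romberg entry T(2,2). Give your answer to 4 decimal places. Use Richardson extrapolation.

T(1,1) = (4·0.010686 − 0.006439) / 3 = 0.012102
T(2,1) = (4·0.011659 − 0.010686) / 3 = 0.011983
T(2,2) = (16·0.011983 − 0.012102) / 15 = 0.011975
(Column j=1 coincides with Simpson's rule on the same nodes.)

0.0120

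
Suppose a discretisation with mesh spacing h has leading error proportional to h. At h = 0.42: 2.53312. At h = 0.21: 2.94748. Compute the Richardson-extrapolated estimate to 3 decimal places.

Extrapolated value = (2·A(h/2) − A(h)) / (2 − 1)
= (2·2.94748 − 2.53312) / 1
= 3.36184 / 1 = 3.36184

3.362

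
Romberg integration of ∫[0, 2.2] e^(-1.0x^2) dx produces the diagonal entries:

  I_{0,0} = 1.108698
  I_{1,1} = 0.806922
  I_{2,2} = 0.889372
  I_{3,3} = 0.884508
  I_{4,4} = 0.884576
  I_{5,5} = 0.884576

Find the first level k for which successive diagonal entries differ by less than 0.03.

k = 3

|I_{1,1} − I_{0,0}| = 0.301776 ≥ 0.03
|I_{2,2} − I_{1,1}| = 0.082450 ≥ 0.03
|I_{3,3} − I_{2,2}| = 0.004864 < 0.03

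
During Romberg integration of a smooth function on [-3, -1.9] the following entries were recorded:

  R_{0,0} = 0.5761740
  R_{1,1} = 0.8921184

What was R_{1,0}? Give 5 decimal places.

From R_{1,1} = (4·R_{1,0} − R_{0,0})/3, solve for R_{1,0}:
4·R_{1,0} = 3·0.8921184 + 0.5761740 = 3.2525292
R_{1,0} = 0.8131323

0.81313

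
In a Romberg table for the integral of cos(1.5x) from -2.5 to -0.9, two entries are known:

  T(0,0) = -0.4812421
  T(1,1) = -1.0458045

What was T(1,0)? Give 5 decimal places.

-0.90466

From T(1,1) = (4·T(1,0) − T(0,0))/3, solve for T(1,0):
4·T(1,0) = 3·(-1.0458045) + (-0.4812421) = -3.6186556
T(1,0) = -0.9046639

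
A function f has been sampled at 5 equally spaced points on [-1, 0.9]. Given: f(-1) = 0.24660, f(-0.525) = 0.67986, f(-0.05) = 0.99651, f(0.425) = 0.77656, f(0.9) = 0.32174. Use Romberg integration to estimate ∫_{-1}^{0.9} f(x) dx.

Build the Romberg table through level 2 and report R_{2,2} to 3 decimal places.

R_{0,0} (trapezoid, 1 panel, h=1.9000): 0.53992
R_{1,0} (trapezoid, 2 panels, h=0.9500): 1.21665
R_{2,0} (trapezoid, 4 panels, h=0.4750): 1.30012
R_{1,1} = 1.21665 + (1.21665 − 0.53992)/3 = 1.44223
R_{2,1} = 1.30012 + (1.30012 − 1.21665)/3 = 1.32794
R_{2,2} = 1.32794 + (1.32794 − 1.44223)/15 = 1.32032

1.320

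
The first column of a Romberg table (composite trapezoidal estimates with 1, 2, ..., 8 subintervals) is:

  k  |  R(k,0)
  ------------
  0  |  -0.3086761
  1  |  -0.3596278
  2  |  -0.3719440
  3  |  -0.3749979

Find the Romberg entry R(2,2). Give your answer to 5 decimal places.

-0.37601

R(1,1) = (4·(-0.3596278) − (-0.3086761)) / 3 = -0.3766117
R(2,1) = -0.3719440 + (-0.3719440 − (-0.3596278))/3 = -0.3760494
R(2,2) = (16·(-0.3760494) − (-0.3766117)) / 15 = -0.3760119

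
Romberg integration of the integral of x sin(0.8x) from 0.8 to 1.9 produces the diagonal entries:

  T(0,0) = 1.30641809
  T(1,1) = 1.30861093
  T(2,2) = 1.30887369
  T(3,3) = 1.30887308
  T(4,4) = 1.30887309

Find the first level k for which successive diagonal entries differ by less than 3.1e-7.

k = 4

|T(1,1) − T(0,0)| = 0.00219284 ≥ 3.1e-7
|T(2,2) − T(1,1)| = 0.00026276 ≥ 3.1e-7
|T(3,3) − T(2,2)| = 0.00000061 ≥ 3.1e-7
|T(4,4) − T(3,3)| = 0.00000001 < 3.1e-7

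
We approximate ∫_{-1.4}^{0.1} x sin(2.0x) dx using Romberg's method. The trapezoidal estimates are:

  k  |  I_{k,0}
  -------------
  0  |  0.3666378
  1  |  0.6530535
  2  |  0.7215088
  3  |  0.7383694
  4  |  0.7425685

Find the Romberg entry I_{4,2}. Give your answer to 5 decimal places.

I_{3,1} = (4·0.7383694 − 0.7215088) / 3 = 0.7439896
I_{4,1} = (4·0.7425685 − 0.7383694) / 3 = 0.7439682
I_{4,2} = (16·0.7439682 − 0.7439896) / 15 = 0.7439668
(Column j=1 coincides with Simpson's rule on the same nodes.)

0.74397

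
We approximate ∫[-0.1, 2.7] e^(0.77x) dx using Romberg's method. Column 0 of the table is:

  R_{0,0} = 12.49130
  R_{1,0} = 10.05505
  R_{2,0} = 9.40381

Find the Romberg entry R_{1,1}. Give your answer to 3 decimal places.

R_{1,1} = 10.05505 + (10.05505 − 12.49130)/3 = 9.24297

9.243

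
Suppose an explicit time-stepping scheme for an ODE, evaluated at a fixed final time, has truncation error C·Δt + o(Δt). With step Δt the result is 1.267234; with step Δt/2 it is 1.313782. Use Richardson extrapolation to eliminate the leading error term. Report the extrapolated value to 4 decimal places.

The leading error scales as Δt; refining by a factor of 2 reduces it by 2^1 = 2.
Extrapolated value = (2·A(Δt/2) − A(Δt)) / (2 − 1)
= (2·1.313782 − 1.267234) / 1
= 1.360330 / 1 = 1.360330

1.3603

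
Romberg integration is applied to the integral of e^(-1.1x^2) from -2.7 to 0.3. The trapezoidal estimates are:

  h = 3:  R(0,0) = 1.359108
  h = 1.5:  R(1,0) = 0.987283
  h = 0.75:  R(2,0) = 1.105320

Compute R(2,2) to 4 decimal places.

1.1634

Richardson extrapolation on the trapezoidal column (denominator 4−1=3):
R(1,1) = 0.987283 + (0.987283 − 1.359108)/3 = 0.863341
R(2,1) = 1.105320 + (1.105320 − 0.987283)/3 = 1.144666
R(2,2) = (16·1.144666 − 0.863341) / 15 = 1.163421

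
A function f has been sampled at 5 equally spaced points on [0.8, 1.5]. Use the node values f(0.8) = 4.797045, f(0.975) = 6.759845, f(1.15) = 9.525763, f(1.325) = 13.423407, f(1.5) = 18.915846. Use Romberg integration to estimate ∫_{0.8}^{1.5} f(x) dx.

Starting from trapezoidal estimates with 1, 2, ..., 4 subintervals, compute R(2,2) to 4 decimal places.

R(0,0) (trapezoid, 1 panel, h=0.7000): 8.299512
R(1,0) (trapezoid, 2 panels, h=0.3500): 7.483773
R(2,0) (trapezoid, 4 panels, h=0.1750): 7.273956
R(1,1) = 7.483773 + (7.483773 − 8.299512)/3 = 7.211860
R(2,1) = 7.273956 + (7.273956 − 7.483773)/3 = 7.204017
R(2,2) = 7.204017 + (7.204017 − 7.211860)/15 = 7.203494

7.2035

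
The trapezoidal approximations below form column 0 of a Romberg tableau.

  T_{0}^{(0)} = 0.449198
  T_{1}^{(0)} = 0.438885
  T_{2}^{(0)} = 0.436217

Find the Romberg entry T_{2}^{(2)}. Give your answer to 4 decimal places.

Richardson extrapolation on the trapezoidal column (denominator 4−1=3):
T_{1}^{(1)} = (4·0.438885 − 0.449198) / 3 = 0.435447
T_{2}^{(1)} = 0.436217 + (0.436217 − 0.438885)/3 = 0.435328
T_{2}^{(2)} = (16·0.435328 − 0.435447) / 15 = 0.435320
(Column j=1 coincides with Simpson's rule on the same nodes.)

0.4353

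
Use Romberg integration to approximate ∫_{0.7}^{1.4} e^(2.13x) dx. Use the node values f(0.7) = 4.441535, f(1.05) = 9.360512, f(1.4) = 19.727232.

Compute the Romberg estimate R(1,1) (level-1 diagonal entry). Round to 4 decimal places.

7.1879

R(0,0) (trapezoid, 1 panel, h=0.7000): 8.459068
R(1,0) (trapezoid, 2 panels, h=0.3500): 7.505713
R(1,1) = 7.505713 + (7.505713 − 8.459068)/3 = 7.187928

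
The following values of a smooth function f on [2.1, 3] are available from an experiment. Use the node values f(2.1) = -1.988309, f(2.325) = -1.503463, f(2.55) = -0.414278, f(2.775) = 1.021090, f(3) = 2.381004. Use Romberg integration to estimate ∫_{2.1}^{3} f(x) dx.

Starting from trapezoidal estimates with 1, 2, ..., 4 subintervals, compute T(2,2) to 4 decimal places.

T(0,0) (trapezoid, 1 panel, h=0.9000): 0.176713
T(1,0) (trapezoid, 2 panels, h=0.4500): -0.098069
T(2,0) (trapezoid, 4 panels, h=0.2250): -0.157568
T(1,1) = -0.098069 + (-0.098069 − 0.176713)/3 = -0.189663
T(2,1) = -0.157568 + (-0.157568 − (-0.098069))/3 = -0.177401
T(2,2) = -0.177401 + (-0.177401 − (-0.189663))/15 = -0.176584

-0.1766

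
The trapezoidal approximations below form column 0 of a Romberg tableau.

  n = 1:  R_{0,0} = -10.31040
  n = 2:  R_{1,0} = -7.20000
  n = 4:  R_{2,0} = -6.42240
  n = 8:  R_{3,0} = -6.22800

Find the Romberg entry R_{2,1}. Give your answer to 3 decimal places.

Richardson extrapolation on the trapezoidal column (denominator 4−1=3):
R_{2,1} = (4·(-6.42240) − (-7.20000)) / 3 = -6.16320
(Column j=1 coincides with Simpson's rule on the same nodes.)

-6.163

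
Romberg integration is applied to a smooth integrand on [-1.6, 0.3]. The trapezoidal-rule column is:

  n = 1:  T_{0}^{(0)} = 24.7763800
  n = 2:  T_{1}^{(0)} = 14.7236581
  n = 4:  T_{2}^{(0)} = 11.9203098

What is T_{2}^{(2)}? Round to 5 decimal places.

10.96007

Richardson extrapolation on the trapezoidal column (denominator 4−1=3):
T_{1}^{(1)} = 14.7236581 + (14.7236581 − 24.7763800)/3 = 11.3727508
T_{2}^{(1)} = 11.9203098 + (11.9203098 − 14.7236581)/3 = 10.9858604
T_{2}^{(2)} = (16·10.9858604 − 11.3727508) / 15 = 10.9600677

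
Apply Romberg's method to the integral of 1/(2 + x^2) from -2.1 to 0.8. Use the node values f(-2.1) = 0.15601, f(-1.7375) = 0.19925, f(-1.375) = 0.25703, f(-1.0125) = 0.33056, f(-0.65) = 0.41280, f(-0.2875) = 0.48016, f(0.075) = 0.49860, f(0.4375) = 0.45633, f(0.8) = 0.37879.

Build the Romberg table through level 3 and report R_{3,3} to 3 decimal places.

1.055

R_{0,0} (trapezoid, 1 panel, h=2.9000): 0.77546
R_{1,0} (trapezoid, 2 panels, h=1.4500): 0.98629
R_{2,0} (trapezoid, 4 panels, h=0.7250): 1.04098
R_{3,0} (trapezoid, 8 panels, h=0.3625): 1.05202
R_{1,1} = 0.98629 + (0.98629 − 0.77546)/3 = 1.05657
R_{2,1} = 1.04098 + (1.04098 − 0.98629)/3 = 1.05921
R_{3,1} = 1.05202 + (1.05202 − 1.04098)/3 = 1.05570
R_{2,2} = 1.05921 + (1.05921 − 1.05657)/15 = 1.05939
R_{3,2} = 1.05570 + (1.05570 − 1.05921)/15 = 1.05547
R_{3,3} = 1.05547 + (1.05547 − 1.05939)/63 = 1.05541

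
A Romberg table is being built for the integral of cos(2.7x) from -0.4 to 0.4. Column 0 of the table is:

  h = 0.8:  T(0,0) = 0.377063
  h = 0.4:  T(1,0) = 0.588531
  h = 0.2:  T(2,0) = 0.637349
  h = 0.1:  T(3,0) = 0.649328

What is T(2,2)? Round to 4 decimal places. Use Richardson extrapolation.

0.6533

Richardson extrapolation on the trapezoidal column (denominator 4−1=3):
T(1,1) = 0.588531 + (0.588531 − 0.377063)/3 = 0.659020
T(2,1) = 0.637349 + (0.637349 − 0.588531)/3 = 0.653622
T(2,2) = 0.653622 + (0.653622 − 0.659020)/15 = 0.653262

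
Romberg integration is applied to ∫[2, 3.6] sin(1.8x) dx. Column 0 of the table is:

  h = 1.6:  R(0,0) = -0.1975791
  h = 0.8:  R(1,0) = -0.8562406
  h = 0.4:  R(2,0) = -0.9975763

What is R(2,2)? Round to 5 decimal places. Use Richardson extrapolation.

Richardson extrapolation on the trapezoidal column (denominator 4−1=3):
R(1,1) = (4·(-0.8562406) − (-0.1975791)) / 3 = -1.0757944
R(2,1) = (4·(-0.9975763) − (-0.8562406)) / 3 = -1.0446882
R(2,2) = -1.0446882 + (-1.0446882 − (-1.0757944))/15 = -1.0426145

-1.04261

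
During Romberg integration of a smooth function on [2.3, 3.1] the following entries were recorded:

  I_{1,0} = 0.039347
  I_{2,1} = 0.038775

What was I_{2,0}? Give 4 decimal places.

From I_{2,1} = (4·I_{2,0} − I_{1,0})/3, solve for I_{2,0}:
4·I_{2,0} = 3·0.038775 + 0.039347 = 0.155672
I_{2,0} = 0.038918

0.0389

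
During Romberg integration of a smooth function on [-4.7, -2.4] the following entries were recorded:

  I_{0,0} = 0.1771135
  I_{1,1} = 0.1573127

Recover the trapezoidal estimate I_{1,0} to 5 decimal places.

From I_{1,1} = (4·I_{1,0} − I_{0,0})/3, solve for I_{1,0}:
4·I_{1,0} = 3·0.1573127 + 0.1771135 = 0.6490516
I_{1,0} = 0.1622629

0.16226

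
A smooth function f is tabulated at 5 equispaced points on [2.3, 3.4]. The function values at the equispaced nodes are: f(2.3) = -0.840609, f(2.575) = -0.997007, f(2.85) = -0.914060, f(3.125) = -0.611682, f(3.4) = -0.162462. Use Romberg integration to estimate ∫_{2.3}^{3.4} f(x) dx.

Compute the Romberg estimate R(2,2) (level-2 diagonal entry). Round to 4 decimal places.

-0.8491

R(0,0) (trapezoid, 1 panel, h=1.1000): -0.551689
R(1,0) (trapezoid, 2 panels, h=0.5500): -0.778578
R(2,0) (trapezoid, 4 panels, h=0.2750): -0.831678
R(1,1) = -0.778578 + (-0.778578 − (-0.551689))/3 = -0.854208
R(2,1) = -0.831678 + (-0.831678 − (-0.778578))/3 = -0.849378
R(2,2) = -0.849378 + (-0.849378 − (-0.854208))/15 = -0.849056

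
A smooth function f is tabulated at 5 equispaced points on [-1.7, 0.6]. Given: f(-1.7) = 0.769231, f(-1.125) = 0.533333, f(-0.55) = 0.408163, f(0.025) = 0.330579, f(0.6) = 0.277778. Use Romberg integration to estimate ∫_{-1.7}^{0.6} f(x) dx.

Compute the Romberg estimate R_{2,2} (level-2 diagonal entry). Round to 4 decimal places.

R_{0,0} (trapezoid, 1 panel, h=2.3000): 1.204060
R_{1,0} (trapezoid, 2 panels, h=1.1500): 1.071418
R_{2,0} (trapezoid, 4 panels, h=0.5750): 1.032458
R_{1,1} = 1.071418 + (1.071418 − 1.204060)/3 = 1.027204
R_{2,1} = 1.032458 + (1.032458 − 1.071418)/3 = 1.019471
R_{2,2} = 1.019471 + (1.019471 − 1.027204)/15 = 1.018955

1.0190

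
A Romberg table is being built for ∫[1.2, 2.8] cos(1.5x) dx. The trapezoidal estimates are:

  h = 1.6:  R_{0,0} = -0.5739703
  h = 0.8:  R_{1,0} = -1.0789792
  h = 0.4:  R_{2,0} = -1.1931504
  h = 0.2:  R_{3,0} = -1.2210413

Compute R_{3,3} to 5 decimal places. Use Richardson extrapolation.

Richardson extrapolation on the trapezoidal column (denominator 4−1=3):
R_{1,1} = (4·(-1.0789792) − (-0.5739703)) / 3 = -1.2473155
R_{2,1} = -1.1931504 + (-1.1931504 − (-1.0789792))/3 = -1.2312075
R_{3,1} = (4·(-1.2210413) − (-1.1931504)) / 3 = -1.2303383
R_{2,2} = (16·(-1.2312075) − (-1.2473155)) / 15 = -1.2301336
R_{3,2} = -1.2303383 + (-1.2303383 − (-1.2312075))/15 = -1.2302804
R_{3,3} = (64·(-1.2302804) − (-1.2301336)) / 63 = -1.2302827

-1.23028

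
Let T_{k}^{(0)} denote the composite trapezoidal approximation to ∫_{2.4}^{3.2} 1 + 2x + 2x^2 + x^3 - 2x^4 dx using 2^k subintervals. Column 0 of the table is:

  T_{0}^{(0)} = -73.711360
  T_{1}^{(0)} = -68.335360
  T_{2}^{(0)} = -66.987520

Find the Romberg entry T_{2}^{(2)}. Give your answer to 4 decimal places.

-66.5379

Richardson extrapolation on the trapezoidal column (denominator 4−1=3):
T_{1}^{(1)} = (4·(-68.335360) − (-73.711360)) / 3 = -66.543360
T_{2}^{(1)} = -66.987520 + (-66.987520 − (-68.335360))/3 = -66.538240
T_{2}^{(2)} = (16·(-66.538240) − (-66.543360)) / 15 = -66.537899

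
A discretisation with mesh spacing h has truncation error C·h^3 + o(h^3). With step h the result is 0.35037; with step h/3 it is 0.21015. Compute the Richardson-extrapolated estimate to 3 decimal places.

0.205

The leading error scales as h^3; refining by a factor of 3 reduces it by 3^3 = 27.
Extrapolated value = (27·A(h/3) − A(h)) / (27 − 1)
= (27·0.21015 − 0.35037) / 26
= 5.32368 / 26 = 0.20476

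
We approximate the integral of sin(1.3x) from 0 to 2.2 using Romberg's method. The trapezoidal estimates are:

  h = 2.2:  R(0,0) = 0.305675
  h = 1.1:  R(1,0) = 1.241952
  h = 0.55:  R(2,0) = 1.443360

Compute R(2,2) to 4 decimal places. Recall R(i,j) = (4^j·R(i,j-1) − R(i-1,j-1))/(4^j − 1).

1.5076

Richardson extrapolation on the trapezoidal column (denominator 4−1=3):
R(1,1) = 1.241952 + (1.241952 − 0.305675)/3 = 1.554044
R(2,1) = (4·1.443360 − 1.241952) / 3 = 1.510496
R(2,2) = (16·1.510496 − 1.554044) / 15 = 1.507593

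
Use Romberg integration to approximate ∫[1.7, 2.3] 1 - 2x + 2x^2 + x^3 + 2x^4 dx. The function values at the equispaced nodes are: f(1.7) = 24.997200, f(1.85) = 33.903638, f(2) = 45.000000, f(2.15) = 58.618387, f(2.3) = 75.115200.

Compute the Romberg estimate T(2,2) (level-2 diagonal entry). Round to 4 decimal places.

T(0,0) (trapezoid, 1 panel, h=0.6000): 30.033720
T(1,0) (trapezoid, 2 panels, h=0.3000): 28.516860
T(2,0) (trapezoid, 4 panels, h=0.1500): 28.136734
T(1,1) = 28.516860 + (28.516860 − 30.033720)/3 = 28.011240
T(2,1) = 28.136734 + (28.136734 − 28.516860)/3 = 28.010025
T(2,2) = 28.010025 + (28.010025 − 28.011240)/15 = 28.009944

28.0099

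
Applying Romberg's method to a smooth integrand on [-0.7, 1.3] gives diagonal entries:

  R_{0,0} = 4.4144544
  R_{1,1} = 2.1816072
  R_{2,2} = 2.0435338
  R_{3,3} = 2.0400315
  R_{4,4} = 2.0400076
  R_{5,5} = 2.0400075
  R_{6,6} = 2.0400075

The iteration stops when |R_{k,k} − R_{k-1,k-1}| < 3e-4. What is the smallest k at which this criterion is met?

|R_{1,1} − R_{0,0}| = 2.2328472 ≥ 3e-4
|R_{2,2} − R_{1,1}| = 0.1380734 ≥ 3e-4
|R_{3,3} − R_{2,2}| = 0.0035023 ≥ 3e-4
|R_{4,4} − R_{3,3}| = 0.0000239 < 3e-4

k = 4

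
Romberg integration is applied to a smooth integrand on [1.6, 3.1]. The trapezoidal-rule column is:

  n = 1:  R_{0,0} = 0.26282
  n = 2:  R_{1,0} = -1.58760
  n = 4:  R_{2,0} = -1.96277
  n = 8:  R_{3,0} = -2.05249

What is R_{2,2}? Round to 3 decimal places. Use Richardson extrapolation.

-2.080

Richardson extrapolation on the trapezoidal column (denominator 4−1=3):
R_{1,1} = -1.58760 + (-1.58760 − 0.26282)/3 = -2.20441
R_{2,1} = (4·(-1.96277) − (-1.58760)) / 3 = -2.08783
R_{2,2} = -2.08783 + (-2.08783 − (-2.20441))/15 = -2.08006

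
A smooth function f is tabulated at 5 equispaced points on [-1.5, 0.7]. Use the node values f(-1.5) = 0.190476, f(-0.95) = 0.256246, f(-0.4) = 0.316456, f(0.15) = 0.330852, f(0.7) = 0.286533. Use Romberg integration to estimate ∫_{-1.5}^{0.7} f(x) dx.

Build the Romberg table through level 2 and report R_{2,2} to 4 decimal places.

0.6337

R_{0,0} (trapezoid, 1 panel, h=2.2000): 0.524710
R_{1,0} (trapezoid, 2 panels, h=1.1000): 0.610457
R_{2,0} (trapezoid, 4 panels, h=0.5500): 0.628132
R_{1,1} = 0.610457 + (0.610457 − 0.524710)/3 = 0.639039
R_{2,1} = 0.628132 + (0.628132 − 0.610457)/3 = 0.634024
R_{2,2} = 0.634024 + (0.634024 − 0.639039)/15 = 0.633690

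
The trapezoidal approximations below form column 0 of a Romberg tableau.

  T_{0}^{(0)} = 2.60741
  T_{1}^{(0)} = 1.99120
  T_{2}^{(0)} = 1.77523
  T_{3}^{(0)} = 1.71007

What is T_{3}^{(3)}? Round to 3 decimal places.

Richardson extrapolation on the trapezoidal column (denominator 4−1=3):
T_{1}^{(1)} = 1.99120 + (1.99120 − 2.60741)/3 = 1.78580
T_{2}^{(1)} = 1.77523 + (1.77523 − 1.99120)/3 = 1.70324
T_{3}^{(1)} = 1.71007 + (1.71007 − 1.77523)/3 = 1.68835
T_{2}^{(2)} = (16·1.70324 − 1.78580) / 15 = 1.69774
T_{3}^{(2)} = 1.68835 + (1.68835 − 1.70324)/15 = 1.68736
T_{3}^{(3)} = (64·1.68736 − 1.69774) / 63 = 1.68720
(Column j=1 coincides with Simpson's rule on the same nodes.)

1.687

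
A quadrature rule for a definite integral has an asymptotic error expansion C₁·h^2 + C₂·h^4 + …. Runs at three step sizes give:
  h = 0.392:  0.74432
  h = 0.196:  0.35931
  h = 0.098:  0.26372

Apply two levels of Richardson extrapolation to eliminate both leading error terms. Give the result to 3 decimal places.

First eliminate the h^2 term (factor 2^2 = 4):
  B₁ = (4·0.35931 − 0.74432)/3 = 0.23097
  B₂ = (4·0.26372 − 0.35931)/3 = 0.23186
Then eliminate the h^4 term (factor 2^4 = 16):
  (16·0.23186 − 0.23097)/15 = 0.23192

0.232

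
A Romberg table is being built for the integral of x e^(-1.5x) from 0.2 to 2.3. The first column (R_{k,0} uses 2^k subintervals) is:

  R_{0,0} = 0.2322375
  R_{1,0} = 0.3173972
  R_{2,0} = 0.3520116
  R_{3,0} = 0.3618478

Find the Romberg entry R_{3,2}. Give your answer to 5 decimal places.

Richardson extrapolation on the trapezoidal column (denominator 4−1=3):
R_{2,1} = 0.3520116 + (0.3520116 − 0.3173972)/3 = 0.3635497
R_{3,1} = (4·0.3618478 − 0.3520116) / 3 = 0.3651265
R_{3,2} = 0.3651265 + (0.3651265 − 0.3635497)/15 = 0.3652316

0.36523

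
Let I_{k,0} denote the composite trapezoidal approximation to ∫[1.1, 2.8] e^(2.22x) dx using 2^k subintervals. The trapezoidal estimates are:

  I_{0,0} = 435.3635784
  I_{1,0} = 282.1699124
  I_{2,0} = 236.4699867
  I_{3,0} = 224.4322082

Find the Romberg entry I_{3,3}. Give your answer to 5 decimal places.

220.36175

Richardson extrapolation on the trapezoidal column (denominator 4−1=3):
I_{1,1} = 282.1699124 + (282.1699124 − 435.3635784)/3 = 231.1053571
I_{2,1} = (4·236.4699867 − 282.1699124) / 3 = 221.2366781
I_{3,1} = 224.4322082 + (224.4322082 − 236.4699867)/3 = 220.4196154
I_{2,2} = (16·221.2366781 − 231.1053571) / 15 = 220.5787662
I_{3,2} = (16·220.4196154 − 221.2366781) / 15 = 220.3651446
I_{3,3} = (64·220.3651446 − 220.5787662) / 63 = 220.3617538
(Column j=1 coincides with Simpson's rule on the same nodes.)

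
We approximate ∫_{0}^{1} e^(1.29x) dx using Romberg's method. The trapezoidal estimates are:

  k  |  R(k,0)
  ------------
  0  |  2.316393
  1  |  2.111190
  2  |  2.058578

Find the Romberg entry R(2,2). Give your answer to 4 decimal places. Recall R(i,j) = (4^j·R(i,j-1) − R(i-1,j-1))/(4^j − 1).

R(1,1) = 2.111190 + (2.111190 − 2.316393)/3 = 2.042789
R(2,1) = 2.058578 + (2.058578 − 2.111190)/3 = 2.041041
R(2,2) = (16·2.041041 − 2.042789) / 15 = 2.040924

2.0409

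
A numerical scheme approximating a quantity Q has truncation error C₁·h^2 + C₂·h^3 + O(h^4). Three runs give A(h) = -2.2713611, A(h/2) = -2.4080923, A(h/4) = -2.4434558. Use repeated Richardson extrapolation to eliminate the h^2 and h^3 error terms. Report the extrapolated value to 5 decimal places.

-2.45547

First eliminate the h^2 term (factor 2^2 = 4):
  B₁ = (4·(-2.4080923) − (-2.2713611))/3 = -2.4536694
  B₂ = (4·(-2.4434558) − (-2.4080923))/3 = -2.4552436
Then eliminate the h^3 term (factor 2^3 = 8):
  (8·(-2.4552436) − (-2.4536694))/7 = -2.4554685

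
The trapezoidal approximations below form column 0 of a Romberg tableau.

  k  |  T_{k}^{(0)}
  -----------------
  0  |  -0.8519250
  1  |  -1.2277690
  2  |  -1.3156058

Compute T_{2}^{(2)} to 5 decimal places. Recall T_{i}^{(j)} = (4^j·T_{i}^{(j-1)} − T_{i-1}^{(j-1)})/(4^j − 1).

Richardson extrapolation on the trapezoidal column (denominator 4−1=3):
T_{1}^{(1)} = -1.2277690 + (-1.2277690 − (-0.8519250))/3 = -1.3530503
T_{2}^{(1)} = (4·(-1.3156058) − (-1.2277690)) / 3 = -1.3448847
T_{2}^{(2)} = (16·(-1.3448847) − (-1.3530503)) / 15 = -1.3443403
(Column j=1 coincides with Simpson's rule on the same nodes.)

-1.34434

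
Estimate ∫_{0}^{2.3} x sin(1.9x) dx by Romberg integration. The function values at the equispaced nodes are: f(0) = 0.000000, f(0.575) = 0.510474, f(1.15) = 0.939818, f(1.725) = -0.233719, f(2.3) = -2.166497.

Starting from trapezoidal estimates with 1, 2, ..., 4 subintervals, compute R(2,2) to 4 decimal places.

R(0,0) (trapezoid, 1 panel, h=2.3000): -2.491472
R(1,0) (trapezoid, 2 panels, h=1.1500): -0.164945
R(2,0) (trapezoid, 4 panels, h=0.5750): 0.076662
R(1,1) = -0.164945 + (-0.164945 − (-2.491472))/3 = 0.610564
R(2,1) = 0.076662 + (0.076662 − (-0.164945))/3 = 0.157198
R(2,2) = 0.157198 + (0.157198 − 0.610564)/15 = 0.126974

0.1270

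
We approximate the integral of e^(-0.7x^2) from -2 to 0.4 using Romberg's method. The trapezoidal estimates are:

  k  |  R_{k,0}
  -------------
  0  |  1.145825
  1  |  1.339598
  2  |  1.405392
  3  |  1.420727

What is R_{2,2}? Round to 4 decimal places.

1.4289

R_{1,1} = (4·1.339598 − 1.145825) / 3 = 1.404189
R_{2,1} = 1.405392 + (1.405392 − 1.339598)/3 = 1.427323
R_{2,2} = 1.427323 + (1.427323 − 1.404189)/15 = 1.428865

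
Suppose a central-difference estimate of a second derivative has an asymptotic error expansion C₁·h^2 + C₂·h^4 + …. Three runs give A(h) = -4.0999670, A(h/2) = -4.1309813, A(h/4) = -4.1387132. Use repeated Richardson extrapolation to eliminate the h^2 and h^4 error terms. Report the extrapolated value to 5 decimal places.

First eliminate the h^2 term (factor 2^2 = 4):
  B₁ = (4·(-4.1309813) − (-4.0999670))/3 = -4.1413194
  B₂ = (4·(-4.1387132) − (-4.1309813))/3 = -4.1412905
Then eliminate the h^4 term (factor 2^4 = 16):
  (16·(-4.1412905) − (-4.1413194))/15 = -4.1412886

-4.14129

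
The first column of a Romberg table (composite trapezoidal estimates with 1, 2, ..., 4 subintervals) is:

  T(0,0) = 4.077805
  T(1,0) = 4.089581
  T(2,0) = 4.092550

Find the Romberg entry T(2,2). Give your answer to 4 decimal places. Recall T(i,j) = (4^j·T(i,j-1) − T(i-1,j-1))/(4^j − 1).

4.0935

T(1,1) = 4.089581 + (4.089581 − 4.077805)/3 = 4.093506
T(2,1) = 4.092550 + (4.092550 − 4.089581)/3 = 4.093540
T(2,2) = (16·4.093540 − 4.093506) / 15 = 4.093542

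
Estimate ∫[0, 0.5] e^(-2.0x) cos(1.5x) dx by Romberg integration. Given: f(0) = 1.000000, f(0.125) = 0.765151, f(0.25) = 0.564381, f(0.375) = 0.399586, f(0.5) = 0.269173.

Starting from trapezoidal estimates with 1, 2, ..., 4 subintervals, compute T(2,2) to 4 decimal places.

0.2940

T(0,0) (trapezoid, 1 panel, h=0.5000): 0.317293
T(1,0) (trapezoid, 2 panels, h=0.2500): 0.299742
T(2,0) (trapezoid, 4 panels, h=0.1250): 0.295463
T(1,1) = 0.299742 + (0.299742 − 0.317293)/3 = 0.293892
T(2,1) = 0.295463 + (0.295463 − 0.299742)/3 = 0.294037
T(2,2) = 0.294037 + (0.294037 − 0.293892)/15 = 0.294047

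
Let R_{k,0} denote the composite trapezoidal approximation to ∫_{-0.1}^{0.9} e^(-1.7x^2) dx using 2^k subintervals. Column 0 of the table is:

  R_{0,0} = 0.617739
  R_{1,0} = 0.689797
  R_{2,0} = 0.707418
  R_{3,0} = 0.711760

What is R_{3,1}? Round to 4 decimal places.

Richardson extrapolation on the trapezoidal column (denominator 4−1=3):
R_{3,1} = 0.711760 + (0.711760 − 0.707418)/3 = 0.713207

0.7132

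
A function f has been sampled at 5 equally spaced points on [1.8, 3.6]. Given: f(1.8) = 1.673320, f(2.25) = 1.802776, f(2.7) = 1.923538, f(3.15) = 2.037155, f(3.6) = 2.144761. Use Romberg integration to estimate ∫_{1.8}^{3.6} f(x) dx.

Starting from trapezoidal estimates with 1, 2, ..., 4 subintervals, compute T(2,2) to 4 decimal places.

3.4537

T(0,0) (trapezoid, 1 panel, h=1.8000): 3.436273
T(1,0) (trapezoid, 2 panels, h=0.9000): 3.449321
T(2,0) (trapezoid, 4 panels, h=0.4500): 3.452629
T(1,1) = 3.449321 + (3.449321 − 3.436273)/3 = 3.453670
T(2,1) = 3.452629 + (3.452629 − 3.449321)/3 = 3.453732
T(2,2) = 3.453732 + (3.453732 − 3.453670)/15 = 3.453736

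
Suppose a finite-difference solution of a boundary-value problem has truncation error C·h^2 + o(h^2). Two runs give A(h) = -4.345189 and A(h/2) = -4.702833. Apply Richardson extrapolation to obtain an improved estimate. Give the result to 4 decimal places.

-4.8220

Extrapolated value = (4·A(h/2) − A(h)) / (4 − 1)
= (4·(-4.702833) − (-4.345189)) / 3
= -14.466143 / 3 = -4.822048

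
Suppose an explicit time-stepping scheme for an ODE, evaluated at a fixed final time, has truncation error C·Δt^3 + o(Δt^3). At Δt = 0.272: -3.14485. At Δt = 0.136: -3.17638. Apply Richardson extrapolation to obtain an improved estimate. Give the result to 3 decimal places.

The leading error scales as Δt^3; refining by a factor of 2 reduces it by 2^3 = 8.
Extrapolated value = (8·A(Δt/2) − A(Δt)) / (8 − 1)
= (8·(-3.17638) − (-3.14485)) / 7
= -22.26619 / 7 = -3.18088

-3.181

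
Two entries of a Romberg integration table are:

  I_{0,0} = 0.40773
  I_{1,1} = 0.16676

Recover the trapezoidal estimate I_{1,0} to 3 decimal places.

From I_{1,1} = (4·I_{1,0} − I_{0,0})/3, solve for I_{1,0}:
4·I_{1,0} = 3·0.16676 + 0.40773 = 0.90801
I_{1,0} = 0.22700

0.227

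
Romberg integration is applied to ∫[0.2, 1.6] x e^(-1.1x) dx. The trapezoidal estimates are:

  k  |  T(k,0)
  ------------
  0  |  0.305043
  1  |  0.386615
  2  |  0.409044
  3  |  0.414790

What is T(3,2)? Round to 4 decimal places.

Richardson extrapolation on the trapezoidal column (denominator 4−1=3):
T(2,1) = 0.409044 + (0.409044 − 0.386615)/3 = 0.416520
T(3,1) = (4·0.414790 − 0.409044) / 3 = 0.416705
T(3,2) = (16·0.416705 − 0.416520) / 15 = 0.416717

0.4167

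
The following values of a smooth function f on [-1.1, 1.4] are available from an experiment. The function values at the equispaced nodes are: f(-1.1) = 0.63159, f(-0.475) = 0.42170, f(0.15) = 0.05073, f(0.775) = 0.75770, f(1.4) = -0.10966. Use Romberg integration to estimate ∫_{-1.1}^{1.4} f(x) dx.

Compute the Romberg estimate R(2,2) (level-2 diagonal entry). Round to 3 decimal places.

R(0,0) (trapezoid, 1 panel, h=2.5000): 0.65241
R(1,0) (trapezoid, 2 panels, h=1.2500): 0.38962
R(2,0) (trapezoid, 4 panels, h=0.6250): 0.93193
R(1,1) = 0.38962 + (0.38962 − 0.65241)/3 = 0.30202
R(2,1) = 0.93193 + (0.93193 − 0.38962)/3 = 1.11270
R(2,2) = 1.11270 + (1.11270 − 0.30202)/15 = 1.16675

1.167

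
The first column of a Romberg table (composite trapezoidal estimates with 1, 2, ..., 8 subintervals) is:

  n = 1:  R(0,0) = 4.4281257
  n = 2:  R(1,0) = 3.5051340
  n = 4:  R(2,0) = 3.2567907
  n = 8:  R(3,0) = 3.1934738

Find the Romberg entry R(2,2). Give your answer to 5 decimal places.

3.17245

Richardson extrapolation on the trapezoidal column (denominator 4−1=3):
R(1,1) = 3.5051340 + (3.5051340 − 4.4281257)/3 = 3.1974701
R(2,1) = 3.2567907 + (3.2567907 − 3.5051340)/3 = 3.1740096
R(2,2) = 3.1740096 + (3.1740096 − 3.1974701)/15 = 3.1724456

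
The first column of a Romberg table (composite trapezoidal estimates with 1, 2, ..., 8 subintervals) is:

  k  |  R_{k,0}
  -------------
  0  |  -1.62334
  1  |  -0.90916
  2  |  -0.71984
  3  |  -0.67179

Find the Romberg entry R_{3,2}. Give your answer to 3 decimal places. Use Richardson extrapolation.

-0.656

R_{2,1} = (4·(-0.71984) − (-0.90916)) / 3 = -0.65673
R_{3,1} = -0.67179 + (-0.67179 − (-0.71984))/3 = -0.65577
R_{3,2} = (16·(-0.65577) − (-0.65673)) / 15 = -0.65571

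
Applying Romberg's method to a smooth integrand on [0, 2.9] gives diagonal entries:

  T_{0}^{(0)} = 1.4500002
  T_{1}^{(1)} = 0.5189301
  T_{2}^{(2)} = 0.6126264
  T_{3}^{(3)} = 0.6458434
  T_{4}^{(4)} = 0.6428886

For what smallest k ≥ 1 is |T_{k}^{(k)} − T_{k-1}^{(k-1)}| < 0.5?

k = 2

|T_{1}^{(1)} − T_{0}^{(0)}| = 0.9310701 ≥ 0.5
|T_{2}^{(2)} − T_{1}^{(1)}| = 0.0936963 < 0.5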